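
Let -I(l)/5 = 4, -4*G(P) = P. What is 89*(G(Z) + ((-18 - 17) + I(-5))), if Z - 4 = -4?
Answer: -4895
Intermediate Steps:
Z = 0 (Z = 4 - 4 = 0)
G(P) = -P/4
I(l) = -20 (I(l) = -5*4 = -20)
89*(G(Z) + ((-18 - 17) + I(-5))) = 89*(-¼*0 + ((-18 - 17) - 20)) = 89*(0 + (-35 - 20)) = 89*(0 - 55) = 89*(-55) = -4895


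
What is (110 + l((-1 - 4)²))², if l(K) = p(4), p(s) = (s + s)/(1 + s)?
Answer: 311364/25 ≈ 12455.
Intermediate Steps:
p(s) = 2*s/(1 + s) (p(s) = (2*s)/(1 + s) = 2*s/(1 + s))
l(K) = 8/5 (l(K) = 2*4/(1 + 4) = 2*4/5 = 2*4*(⅕) = 8/5)
(110 + l((-1 - 4)²))² = (110 + 8/5)² = (558/5)² = 311364/25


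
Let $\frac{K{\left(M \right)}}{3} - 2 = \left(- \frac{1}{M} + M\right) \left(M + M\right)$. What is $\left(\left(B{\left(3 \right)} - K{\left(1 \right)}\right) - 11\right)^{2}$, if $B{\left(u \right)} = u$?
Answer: $196$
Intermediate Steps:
$K{\left(M \right)} = 6 + 6 M \left(M - \frac{1}{M}\right)$ ($K{\left(M \right)} = 6 + 3 \left(- \frac{1}{M} + M\right) \left(M + M\right) = 6 + 3 \left(M - \frac{1}{M}\right) 2 M = 6 + 3 \cdot 2 M \left(M - \frac{1}{M}\right) = 6 + 6 M \left(M - \frac{1}{M}\right)$)
$\left(\left(B{\left(3 \right)} - K{\left(1 \right)}\right) - 11\right)^{2} = \left(\left(3 - 6 \cdot 1^{2}\right) - 11\right)^{2} = \left(\left(3 - 6 \cdot 1\right) - 11\right)^{2} = \left(\left(3 - 6\right) - 11\right)^{2} = \left(-3 - 11\right)^{2} = \left(-14\right)^{2} = 196$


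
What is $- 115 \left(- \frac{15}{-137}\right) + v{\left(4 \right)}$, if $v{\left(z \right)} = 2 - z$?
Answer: $- \frac{1999}{137} \approx -14.591$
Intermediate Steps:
$- 115 \left(- \frac{15}{-137}\right) + v{\left(4 \right)} = - 115 \left(- \frac{15}{-137}\right) + \left(2 - 4\right) = - 115 \left(\left(-15\right) \left(- \frac{1}{137}\right)\right) + \left(2 - 4\right) = \left(-115\right) \frac{15}{137} - 2 = - \frac{1725}{137} - 2 = - \frac{1999}{137}$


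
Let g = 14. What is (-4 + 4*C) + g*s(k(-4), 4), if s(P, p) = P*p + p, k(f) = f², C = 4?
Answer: 964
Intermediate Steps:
s(P, p) = p + P*p
(-4 + 4*C) + g*s(k(-4), 4) = (-4 + 4*4) + 14*(4*(1 + (-4)²)) = (-4 + 16) + 14*(4*(1 + 16)) = 12 + 14*(4*17) = 12 + 14*68 = 12 + 952 = 964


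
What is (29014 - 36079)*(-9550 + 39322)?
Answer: -210339180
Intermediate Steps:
(29014 - 36079)*(-9550 + 39322) = -7065*29772 = -210339180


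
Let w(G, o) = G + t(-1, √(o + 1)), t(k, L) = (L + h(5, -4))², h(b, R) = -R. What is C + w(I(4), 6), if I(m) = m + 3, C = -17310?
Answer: -17280 + 8*√7 ≈ -17259.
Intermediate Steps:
I(m) = 3 + m
t(k, L) = (4 + L)² (t(k, L) = (L - 1*(-4))² = (L + 4)² = (4 + L)²)
w(G, o) = G + (4 + √(1 + o))² (w(G, o) = G + (4 + √(o + 1))² = G + (4 + √(1 + o))²)
C + w(I(4), 6) = -17310 + ((3 + 4) + (4 + √(1 + 6))²) = -17310 + (7 + (4 + √7)²) = -17303 + (4 + √7)²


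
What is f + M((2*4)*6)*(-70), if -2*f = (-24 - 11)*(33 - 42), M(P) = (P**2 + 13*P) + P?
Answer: -416955/2 ≈ -2.0848e+5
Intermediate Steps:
M(P) = P**2 + 14*P
f = -315/2 (f = -(-24 - 11)*(33 - 42)/2 = -(-35)*(-9)/2 = -1/2*315 = -315/2 ≈ -157.50)
f + M((2*4)*6)*(-70) = -315/2 + (((2*4)*6)*(14 + (2*4)*6))*(-70) = -315/2 + ((8*6)*(14 + 8*6))*(-70) = -315/2 + (48*(14 + 48))*(-70) = -315/2 + (48*62)*(-70) = -315/2 + 2976*(-70) = -315/2 - 208320 = -416955/2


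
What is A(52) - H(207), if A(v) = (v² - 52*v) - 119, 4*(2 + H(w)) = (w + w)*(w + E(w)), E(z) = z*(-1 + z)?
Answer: -8869977/2 ≈ -4.4350e+6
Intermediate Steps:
H(w) = -2 + w*(w + w*(-1 + w))/2 (H(w) = -2 + ((w + w)*(w + w*(-1 + w)))/4 = -2 + ((2*w)*(w + w*(-1 + w)))/4 = -2 + (2*w*(w + w*(-1 + w)))/4 = -2 + w*(w + w*(-1 + w))/2)
A(v) = -119 + v² - 52*v
A(52) - H(207) = (-119 + 52² - 52*52) - (-2 + (½)*207³) = (-119 + 2704 - 2704) - (-2 + (½)*8869743) = -119 - (-2 + 8869743/2) = -119 - 1*8869739/2 = -119 - 8869739/2 = -8869977/2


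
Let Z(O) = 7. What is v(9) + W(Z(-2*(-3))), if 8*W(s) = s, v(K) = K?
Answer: 79/8 ≈ 9.8750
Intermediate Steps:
W(s) = s/8
v(9) + W(Z(-2*(-3))) = 9 + (1/8)*7 = 9 + 7/8 = 79/8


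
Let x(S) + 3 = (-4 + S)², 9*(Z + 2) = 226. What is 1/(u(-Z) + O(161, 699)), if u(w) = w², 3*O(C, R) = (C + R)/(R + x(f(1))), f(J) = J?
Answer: 3807/2034956 ≈ 0.0018708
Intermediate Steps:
Z = 208/9 (Z = -2 + (⅑)*226 = -2 + 226/9 = 208/9 ≈ 23.111)
x(S) = -3 + (-4 + S)²
O(C, R) = (C + R)/(3*(6 + R)) (O(C, R) = ((C + R)/(R + (-3 + (-4 + 1)²)))/3 = ((C + R)/(R + (-3 + (-3)²)))/3 = ((C + R)/(R + (-3 + 9)))/3 = ((C + R)/(R + 6))/3 = ((C + R)/(6 + R))/3 = (C + R)/(3*(6 + R)))
1/(u(-Z) + O(161, 699)) = 1/((-1*208/9)² + (161 + 699)/(3*(6 + 699))) = 1/((-208/9)² + (⅓)*860/705) = 1/(43264/81 + (⅓)*(1/705)*860) = 1/(43264/81 + 172/423) = 1/(2034956/3807) = 3807/2034956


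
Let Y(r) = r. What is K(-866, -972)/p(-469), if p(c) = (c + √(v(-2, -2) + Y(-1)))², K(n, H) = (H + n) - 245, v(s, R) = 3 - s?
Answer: -2083/218089 ≈ -0.0095512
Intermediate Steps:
K(n, H) = -245 + H + n
p(c) = (2 + c)² (p(c) = (c + √((3 - 1*(-2)) - 1))² = (c + √((3 + 2) - 1))² = (c + √(5 - 1))² = (c + √4)² = (c + 2)² = (2 + c)²)
K(-866, -972)/p(-469) = (-245 - 972 - 866)/((2 - 469)²) = -2083/((-467)²) = -2083/218089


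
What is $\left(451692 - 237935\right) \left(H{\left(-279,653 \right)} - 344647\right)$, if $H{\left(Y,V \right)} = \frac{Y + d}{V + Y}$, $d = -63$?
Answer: $- \frac{13776459094120}{187} \approx -7.3671 \cdot 10^{10}$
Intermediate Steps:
$H{\left(Y,V \right)} = \frac{-63 + Y}{V + Y}$ ($H{\left(Y,V \right)} = \frac{Y - 63}{V + Y} = \frac{-63 + Y}{V + Y}$)
$\left(451692 - 237935\right) \left(H{\left(-279,653 \right)} - 344647\right) = \left(451692 - 237935\right) \left(\frac{-63 - 279}{653 - 279} - 344647\right) = 213757 \left(\frac{1}{374} \left(-342\right) - 344647\right) = 213757 \left(- \frac{171}{187} - 344647\right) = 213757 \left(- \frac{64449160}{187}\right) = - \frac{13776459094120}{187}$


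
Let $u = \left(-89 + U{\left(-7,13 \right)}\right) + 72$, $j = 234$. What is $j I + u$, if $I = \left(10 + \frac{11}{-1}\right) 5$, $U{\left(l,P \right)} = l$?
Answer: $-1194$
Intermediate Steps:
$I = -5$ ($I = \left(10 + 11 \left(-1\right)\right) 5 = \left(10 - 11\right) 5 = \left(-1\right) 5 = -5$)
$u = -24$ ($u = \left(-89 - 7\right) + 72 = -96 + 72 = -24$)
$j I + u = 234 \left(-5\right) - 24 = -1170 - 24 = -1194$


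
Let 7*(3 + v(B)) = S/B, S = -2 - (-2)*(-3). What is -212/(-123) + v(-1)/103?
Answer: 151253/88683 ≈ 1.7055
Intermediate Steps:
S = -8 (S = -2 - 2*3 = -2 - 6 = -8)
v(B) = -3 - 8/(7*B) (v(B) = -3 + (-8/B)/7 = -3 - 8/(7*B))
-212/(-123) + v(-1)/103 = -212/(-123) + (-3 - 8/7/(-1))/103 = -212*(-1/123) + (-3 - 8/7*(-1))*(1/103) = 212/123 + (-3 + 8/7)*(1/103) = 212/123 - 13/7*1/103 = 212/123 - 13/721 = 151253/88683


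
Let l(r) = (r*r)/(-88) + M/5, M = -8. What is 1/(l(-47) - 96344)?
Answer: -440/42403109 ≈ -1.0377e-5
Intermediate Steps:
l(r) = -8/5 - r²/88 (l(r) = (r*r)/(-88) - 8/5 = r²*(-1/88) - 8*⅕ = -r²/88 - 8/5 = -8/5 - r²/88)
1/(l(-47) - 96344) = 1/((-8/5 - 1/88*(-47)²) - 96344) = 1/((-8/5 - 1/88*2209) - 96344) = 1/((-8/5 - 2209/88) - 96344) = 1/(-11749/440 - 96344) = 1/(-42403109/440) = -440/42403109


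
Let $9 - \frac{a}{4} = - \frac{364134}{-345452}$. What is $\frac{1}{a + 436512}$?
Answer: $\frac{86363}{37701230790} \approx 2.2907 \cdot 10^{-6}$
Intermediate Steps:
$a = \frac{2744934}{86363}$ ($a = 36 - 4 \left(- \frac{364134}{-345452}\right) = 36 - 4 \left(\left(-364134\right) \left(- \frac{1}{345452}\right)\right) = 36 - \frac{364134}{86363} = \frac{2744934}{86363} \approx 31.784$)
$\frac{1}{a + 436512} = \frac{1}{\frac{2744934}{86363} + 436512} = \frac{1}{\frac{37701230790}{86363}} = \frac{86363}{37701230790}$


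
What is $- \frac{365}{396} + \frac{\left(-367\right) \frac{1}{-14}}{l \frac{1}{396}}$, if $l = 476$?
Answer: $\frac{6889889}{329868} \approx 20.887$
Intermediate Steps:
$- \frac{365}{396} + \frac{\left(-367\right) \frac{1}{-14}}{l \frac{1}{396}} = - \frac{365}{396} + \frac{\left(-367\right) \frac{1}{-14}}{476 \cdot \frac{1}{396}} = \left(-365\right) \frac{1}{396} + \frac{\left(-367\right) \left(- \frac{1}{14}\right)}{476 \cdot \frac{1}{396}} = - \frac{365}{396} + \frac{367}{14 \cdot \frac{119}{99}} = - \frac{365}{396} + \frac{367}{14} \cdot \frac{99}{119} = - \frac{365}{396} + \frac{36333}{1666} = \frac{6889889}{329868}$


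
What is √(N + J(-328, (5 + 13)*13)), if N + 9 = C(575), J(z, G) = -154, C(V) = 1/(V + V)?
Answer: I*√8622654/230 ≈ 12.767*I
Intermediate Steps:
C(V) = 1/(2*V)
N = -10349/1150 (N = -9 + (½)/575 = -9 + (½)*(1/575) = -9 + 1/1150 = -10349/1150 ≈ -8.9991)
√(N + J(-328, (5 + 13)*13)) = √(-10349/1150 - 154) = √(-187449/1150) = I*√8622654/230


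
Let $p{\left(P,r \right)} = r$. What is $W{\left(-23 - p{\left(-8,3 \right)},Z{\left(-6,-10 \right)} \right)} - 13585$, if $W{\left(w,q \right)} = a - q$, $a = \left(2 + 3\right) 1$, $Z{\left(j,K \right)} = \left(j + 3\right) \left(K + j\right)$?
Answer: $-13628$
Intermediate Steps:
$Z{\left(j,K \right)} = \left(3 + j\right) \left(K + j\right)$
$a = 5$ ($a = 5 \cdot 1 = 5$)
$W{\left(w,q \right)} = 5 - q$
$W{\left(-23 - p{\left(-8,3 \right)},Z{\left(-6,-10 \right)} \right)} - 13585 = \left(5 - \left(\left(-6\right)^{2} + 3 \left(-10\right) + 3 \left(-6\right) - -60\right)\right) - 13585 = \left(5 - \left(36 - 30 - 18 + 60\right)\right) - 13585 = \left(5 - 48\right) - 13585 = -43 - 13585 = -13628$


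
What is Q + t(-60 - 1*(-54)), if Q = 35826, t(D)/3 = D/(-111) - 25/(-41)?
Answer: 54351063/1517 ≈ 35828.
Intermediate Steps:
t(D) = 75/41 - D/37 (t(D) = 3*(D/(-111) - 25/(-41)) = 3*(D*(-1/111) - 25*(-1/41)) = 3*(-D/111 + 25/41) = 3*(25/41 - D/111) = 75/41 - D/37)
Q + t(-60 - 1*(-54)) = 35826 + (75/41 - (-60 - 1*(-54))/37) = 35826 + (75/41 - (-60 + 54)/37) = 35826 + (75/41 - 1/37*(-6)) = 35826 + (75/41 + 6/37) = 35826 + 3021/1517 = 54351063/1517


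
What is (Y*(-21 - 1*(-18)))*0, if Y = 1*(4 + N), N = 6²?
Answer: 0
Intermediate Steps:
N = 36
Y = 40 (Y = 1*(4 + 36) = 1*40 = 40)
(Y*(-21 - 1*(-18)))*0 = (40*(-21 - 1*(-18)))*0 = (40*(-21 + 18))*0 = (40*(-3))*0 = -120*0 = 0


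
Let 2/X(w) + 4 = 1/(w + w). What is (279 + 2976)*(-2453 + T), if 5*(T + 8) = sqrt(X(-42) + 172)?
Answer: -8010555 + 1302*sqrt(4869313)/337 ≈ -8.0020e+6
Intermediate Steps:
X(w) = 2/(-4 + 1/(2*w)) (X(w) = 2/(-4 + 1/(w + w)) = 2/(-4 + 1/(2*w)))
T = -8 + 2*sqrt(4869313)/1685 (T = -8 + sqrt(-4*(-42)/(-1 + 8*(-42)) + 172)/5 = -8 + sqrt(-4*(-42)/(-1 - 336) + 172)/5 = -8 + sqrt(-4*(-42)/(-337) + 172)/5 = -8 + sqrt(-4*(-42)*(-1/337) + 172)/5 = -8 + sqrt(-168/337 + 172)/5 = -8 + sqrt(57796/337)/5 = -8 + (2*sqrt(4869313)/337)/5 = -8 + 2*sqrt(4869313)/1685 ≈ -5.3808)
(279 + 2976)*(-2453 + T) = (279 + 2976)*(-2453 + (-8 + 2*sqrt(4869313)/1685)) = 3255*(-2461 + 2*sqrt(4869313)/1685) = -8010555 + 1302*sqrt(4869313)/337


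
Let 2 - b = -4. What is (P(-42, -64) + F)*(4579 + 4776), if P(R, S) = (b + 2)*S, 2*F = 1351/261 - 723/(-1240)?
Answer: -616575733207/129456 ≈ -4.7628e+6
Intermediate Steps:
b = 6 (b = 2 - 1*(-4) = 2 + 4 = 6)
F = 1863943/647280 (F = (1351/261 - 723/(-1240))/2 = (1351*(1/261) - 723*(-1/1240))/2 = (1351/261 + 723/1240)/2 = (½)*(1863943/323640) = 1863943/647280 ≈ 2.8797)
P(R, S) = 8*S (P(R, S) = (6 + 2)*S = 8*S)
(P(-42, -64) + F)*(4579 + 4776) = (8*(-64) + 1863943/647280)*(4579 + 4776) = (-512 + 1863943/647280)*9355 = -329543417/647280*9355 = -616575733207/129456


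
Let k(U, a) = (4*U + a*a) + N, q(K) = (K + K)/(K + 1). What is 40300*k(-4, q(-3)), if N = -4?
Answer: -443300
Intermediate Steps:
q(K) = 2*K/(1 + K) (q(K) = (2*K)/(1 + K) = 2*K/(1 + K))
k(U, a) = -4 + a² + 4*U (k(U, a) = (4*U + a*a) - 4 = (4*U + a²) - 4 = (a² + 4*U) - 4 = -4 + a² + 4*U)
40300*k(-4, q(-3)) = 40300*(-4 + (2*(-3)/(1 - 3))² + 4*(-4)) = 40300*(-4 + (2*(-3)/(-2))² - 16) = 40300*(-4 + (2*(-3)*(-½))² - 16) = 40300*(-4 + 3² - 16) = 40300*(-4 + 9 - 16) = 40300*(-11) = -443300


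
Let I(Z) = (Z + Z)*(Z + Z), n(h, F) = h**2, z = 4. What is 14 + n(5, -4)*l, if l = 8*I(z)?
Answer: 12814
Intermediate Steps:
I(Z) = 4*Z**2 (I(Z) = (2*Z)*(2*Z) = 4*Z**2)
l = 512 (l = 8*(4*4**2) = 8*(4*16) = 8*64 = 512)
14 + n(5, -4)*l = 14 + 5**2*512 = 14 + 25*512 = 14 + 12800 = 12814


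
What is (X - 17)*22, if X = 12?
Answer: -110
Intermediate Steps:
(X - 17)*22 = (12 - 17)*22 = -5*22 = -110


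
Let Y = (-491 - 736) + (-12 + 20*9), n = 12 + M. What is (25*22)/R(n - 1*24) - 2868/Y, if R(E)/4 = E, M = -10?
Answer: -5001/1412 ≈ -3.5418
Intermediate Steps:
n = 2 (n = 12 - 10 = 2)
R(E) = 4*E
Y = -1059 (Y = -1227 + (-12 + 180) = -1227 + 168 = -1059)
(25*22)/R(n - 1*24) - 2868/Y = (25*22)/((4*(2 - 1*24))) - 2868/(-1059) = 550/((4*(2 - 24))) - 2868*(-1/1059) = 550/((4*(-22))) + 956/353 = 550/(-88) + 956/353 = 550*(-1/88) + 956/353 = -25/4 + 956/353 = -5001/1412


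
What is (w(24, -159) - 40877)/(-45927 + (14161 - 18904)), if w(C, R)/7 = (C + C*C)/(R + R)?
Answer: 2167181/2685510 ≈ 0.80699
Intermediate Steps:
w(C, R) = 7*(C + C²)/(2*R) (w(C, R) = 7*((C + C*C)/(R + R)) = 7*((C + C²)/((2*R))) = 7*((C + C²)*(1/(2*R))) = 7*((C + C²)/(2*R)) = 7*(C + C²)/(2*R))
(w(24, -159) - 40877)/(-45927 + (14161 - 18904)) = ((7/2)*24*(1 + 24)/(-159) - 40877)/(-45927 + (14161 - 18904)) = ((7/2)*24*(-1/159)*25 - 40877)/(-45927 - 4743) = (-700/53 - 40877)/(-50670) = -2167181/53*(-1/50670) = 2167181/2685510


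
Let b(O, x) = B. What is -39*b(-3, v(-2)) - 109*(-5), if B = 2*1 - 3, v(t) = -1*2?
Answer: 584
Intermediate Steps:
v(t) = -2
B = -1 (B = 2 - 3 = -1)
b(O, x) = -1
-39*b(-3, v(-2)) - 109*(-5) = -39*(-1) - 109*(-5) = 39 + 545 = 584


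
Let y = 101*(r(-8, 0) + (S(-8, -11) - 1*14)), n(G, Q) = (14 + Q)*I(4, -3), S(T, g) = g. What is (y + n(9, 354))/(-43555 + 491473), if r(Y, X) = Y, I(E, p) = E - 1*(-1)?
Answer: -1493/447918 ≈ -0.0033332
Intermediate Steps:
I(E, p) = 1 + E (I(E, p) = E + 1 = 1 + E)
n(G, Q) = 70 + 5*Q (n(G, Q) = (14 + Q)*(1 + 4) = (14 + Q)*5 = 70 + 5*Q)
y = -3333 (y = 101*(-8 + (-11 - 1*14)) = 101*(-8 + (-11 - 14)) = 101*(-8 - 25) = 101*(-33) = -3333)
(y + n(9, 354))/(-43555 + 491473) = (-3333 + (70 + 5*354))/(-43555 + 491473) = (-3333 + (70 + 1770))/447918 = (-3333 + 1840)*(1/447918) = -1493*1/447918 = -1493/447918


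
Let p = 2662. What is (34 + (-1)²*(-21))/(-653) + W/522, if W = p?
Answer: 865750/170433 ≈ 5.0797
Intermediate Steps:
W = 2662
(34 + (-1)²*(-21))/(-653) + W/522 = (34 + (-1)²*(-21))/(-653) + 2662/522 = (34 + 1*(-21))*(-1/653) + 2662*(1/522) = (34 - 21)*(-1/653) + 1331/261 = 13*(-1/653) + 1331/261 = -13/653 + 1331/261 = 865750/170433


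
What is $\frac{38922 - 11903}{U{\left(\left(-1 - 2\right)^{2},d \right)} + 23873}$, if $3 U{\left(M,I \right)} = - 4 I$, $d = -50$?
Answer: $\frac{81057}{71819} \approx 1.1286$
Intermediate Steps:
$U{\left(M,I \right)} = - \frac{4 I}{3}$ ($U{\left(M,I \right)} = \frac{\left(-4\right) I}{3} = - \frac{4 I}{3}$)
$\frac{38922 - 11903}{U{\left(\left(-1 - 2\right)^{2},d \right)} + 23873} = \frac{38922 - 11903}{\left(- \frac{4}{3}\right) \left(-50\right) + 23873} = \frac{27019}{\frac{200}{3} + 23873} = \frac{27019}{\frac{71819}{3}} = 27019 \cdot \frac{3}{71819} = \frac{81057}{71819}$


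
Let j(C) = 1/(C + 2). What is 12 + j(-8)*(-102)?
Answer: 29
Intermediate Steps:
j(C) = 1/(2 + C)
12 + j(-8)*(-102) = 12 - 102/(2 - 8) = 12 - 102/(-6) = 12 - ⅙*(-102) = 12 + 17 = 29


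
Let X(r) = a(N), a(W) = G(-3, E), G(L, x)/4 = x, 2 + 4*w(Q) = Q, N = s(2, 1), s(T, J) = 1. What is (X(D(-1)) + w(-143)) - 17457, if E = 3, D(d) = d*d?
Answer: -69925/4 ≈ -17481.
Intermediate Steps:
N = 1
D(d) = d²
w(Q) = -½ + Q/4
G(L, x) = 4*x
a(W) = 12 (a(W) = 4*3 = 12)
X(r) = 12
(X(D(-1)) + w(-143)) - 17457 = (12 + (-½ + (¼)*(-143))) - 17457 = (12 + (-½ - 143/4)) - 17457 = (12 - 145/4) - 17457 = -97/4 - 17457 = -69925/4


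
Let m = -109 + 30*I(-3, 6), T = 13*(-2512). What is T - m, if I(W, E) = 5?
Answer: -32697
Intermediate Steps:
T = -32656
m = 41 (m = -109 + 30*5 = -109 + 150 = 41)
T - m = -32656 - 1*41 = -32656 - 41 = -32697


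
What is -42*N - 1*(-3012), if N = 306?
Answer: -9840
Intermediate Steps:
-42*N - 1*(-3012) = -42*306 - 1*(-3012) = -12852 + 3012 = -9840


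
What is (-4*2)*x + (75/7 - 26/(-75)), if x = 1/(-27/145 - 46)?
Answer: 39498479/3515925 ≈ 11.234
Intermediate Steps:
x = -145/6697 (x = 1/(-27*1/145 - 46) = 1/(-27/145 - 46) = 1/(-6697/145) = -145/6697 ≈ -0.021651)
(-4*2)*x + (75/7 - 26/(-75)) = -4*2*(-145/6697) + (75/7 - 26/(-75)) = -8*(-145/6697) + (75*(1/7) - 26*(-1/75)) = 1160/6697 + (75/7 + 26/75) = 1160/6697 + 5807/525 = 39498479/3515925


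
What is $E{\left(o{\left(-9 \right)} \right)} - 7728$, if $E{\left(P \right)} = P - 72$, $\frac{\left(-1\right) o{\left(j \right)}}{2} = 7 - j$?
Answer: $-7832$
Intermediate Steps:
$o{\left(j \right)} = -14 + 2 j$ ($o{\left(j \right)} = - 2 \left(7 - j\right) = -14 + 2 j$)
$E{\left(P \right)} = -72 + P$
$E{\left(o{\left(-9 \right)} \right)} - 7728 = \left(-72 + \left(-14 + 2 \left(-9\right)\right)\right) - 7728 = \left(-72 - 32\right) - 7728 = -104 - 7728 = -7832$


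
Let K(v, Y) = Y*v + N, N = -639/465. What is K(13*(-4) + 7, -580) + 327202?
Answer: 54761597/155 ≈ 3.5330e+5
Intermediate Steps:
N = -213/155 (N = -639*1/465 = -213/155 ≈ -1.3742)
K(v, Y) = -213/155 + Y*v (K(v, Y) = Y*v - 213/155 = -213/155 + Y*v)
K(13*(-4) + 7, -580) + 327202 = (-213/155 - 580*(13*(-4) + 7)) + 327202 = (-213/155 - 580*(-52 + 7)) + 327202 = (-213/155 - 580*(-45)) + 327202 = (-213/155 + 26100) + 327202 = 4045287/155 + 327202 = 54761597/155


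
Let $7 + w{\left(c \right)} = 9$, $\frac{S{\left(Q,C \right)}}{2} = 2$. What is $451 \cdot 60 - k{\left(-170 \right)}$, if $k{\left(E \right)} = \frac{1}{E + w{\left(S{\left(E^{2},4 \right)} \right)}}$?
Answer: $\frac{4546081}{168} \approx 27060.0$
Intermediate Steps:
$S{\left(Q,C \right)} = 4$ ($S{\left(Q,C \right)} = 2 \cdot 2 = 4$)
$w{\left(c \right)} = 2$ ($w{\left(c \right)} = -7 + 9 = 2$)
$k{\left(E \right)} = \frac{1}{2 + E}$ ($k{\left(E \right)} = \frac{1}{E + 2} = \frac{1}{2 + E}$)
$451 \cdot 60 - k{\left(-170 \right)} = 451 \cdot 60 - \frac{1}{2 - 170} = 27060 - \frac{1}{-168} = 27060 - - \frac{1}{168} = 27060 + \frac{1}{168} = \frac{4546081}{168}$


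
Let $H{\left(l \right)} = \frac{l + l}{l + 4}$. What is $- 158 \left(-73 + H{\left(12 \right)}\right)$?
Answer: $11297$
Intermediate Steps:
$H{\left(l \right)} = \frac{2 l}{4 + l}$
$- 158 \left(-73 + H{\left(12 \right)}\right) = - 158 \left(-73 + 2 \cdot 12 \frac{1}{4 + 12}\right) = - 158 \left(-73 + 2 \cdot 12 \cdot \frac{1}{16}\right) = - 158 \left(-73 + \frac{3}{2}\right) = \left(-158\right) \left(- \frac{143}{2}\right) = 11297$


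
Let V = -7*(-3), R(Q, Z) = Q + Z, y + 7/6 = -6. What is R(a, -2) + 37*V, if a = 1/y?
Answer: 33319/43 ≈ 774.86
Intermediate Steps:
y = -43/6 (y = -7/6 - 6 = -43/6 ≈ -7.1667)
a = -6/43 (a = 1/(-43/6) = -6/43 ≈ -0.13953)
V = 21
R(a, -2) + 37*V = (-6/43 - 2) + 37*21 = -92/43 + 777 = 33319/43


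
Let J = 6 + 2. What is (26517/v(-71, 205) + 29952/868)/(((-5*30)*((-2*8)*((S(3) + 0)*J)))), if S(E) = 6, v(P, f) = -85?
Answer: -1705903/708288000 ≈ -0.0024085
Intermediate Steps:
J = 8
(26517/v(-71, 205) + 29952/868)/(((-5*30)*((-2*8)*((S(3) + 0)*J)))) = (26517/(-85) + 29952/868)/(((-5*30)*((-2*8)*((6 + 0)*8)))) = (26517*(-1/85) + 29952*(1/868))/((-(-2400)*6*8)) = (-26517/85 + 7488/217)/((-(-2400)*48)) = -5117709/(18445*((-150*(-768)))) = -5117709/18445/115200 = -5117709/18445*1/115200 = -1705903/708288000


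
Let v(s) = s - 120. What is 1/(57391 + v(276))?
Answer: 1/57547 ≈ 1.7377e-5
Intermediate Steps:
v(s) = -120 + s
1/(57391 + v(276)) = 1/(57391 + (-120 + 276)) = 1/(57391 + 156) = 1/57547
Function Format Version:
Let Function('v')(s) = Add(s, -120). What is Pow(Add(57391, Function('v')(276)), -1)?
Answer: Rational(1, 57547) ≈ 1.7377e-5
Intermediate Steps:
Function('v')(s) = Add(-120, s)
Pow(Add(57391, Function('v')(276)), -1) = Pow(Add(57391, Add(-120, 276)), -1) = Pow(Add(57391, 156), -1) = Pow(57547, -1) = Rational(1, 57547)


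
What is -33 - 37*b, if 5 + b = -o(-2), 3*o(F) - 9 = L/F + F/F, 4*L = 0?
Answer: 826/3 ≈ 275.33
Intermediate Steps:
L = 0 (L = (¼)*0 = 0)
o(F) = 10/3 (o(F) = 3 + (0/F + F/F)/3 = 3 + (0 + 1)/3 = 3 + (⅓)*1 = 3 + ⅓ = 10/3)
b = -25/3 (b = -5 - 1*10/3 = -5 - 10/3 = -25/3 ≈ -8.3333)
-33 - 37*b = -33 - 37*(-25/3) = -33 + 925/3 = 826/3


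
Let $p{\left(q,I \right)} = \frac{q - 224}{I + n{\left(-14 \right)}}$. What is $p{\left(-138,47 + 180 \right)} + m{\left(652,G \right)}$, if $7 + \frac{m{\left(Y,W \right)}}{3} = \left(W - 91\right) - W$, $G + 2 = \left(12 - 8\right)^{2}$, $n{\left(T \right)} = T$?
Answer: $- \frac{62984}{213} \approx -295.7$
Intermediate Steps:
$p{\left(q,I \right)} = \frac{-224 + q}{-14 + I}$ ($p{\left(q,I \right)} = \frac{q - 224}{I - 14} = \frac{-224 + q}{-14 + I}$)
$G = 14$ ($G = -2 + \left(12 - 8\right)^{2} = -2 + 4^{2} = -2 + 16 = 14$)
$m{\left(Y,W \right)} = -294$ ($m{\left(Y,W \right)} = -21 + 3 \left(\left(W - 91\right) - W\right) = -21 + 3 \left(\left(-91 + W\right) - W\right) = -21 + 3 \left(-91\right) = -21 - 273 = -294$)
$p{\left(-138,47 + 180 \right)} + m{\left(652,G \right)} = \frac{-224 - 138}{-14 + \left(47 + 180\right)} - 294 = \frac{1}{-14 + 227} \left(-362\right) - 294 = \frac{1}{213} \left(-362\right) - 294 = - \frac{362}{213} - 294 = - \frac{62984}{213}$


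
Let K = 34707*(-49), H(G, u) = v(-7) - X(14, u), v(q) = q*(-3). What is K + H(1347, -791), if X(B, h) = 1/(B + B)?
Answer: -47617417/28 ≈ -1.7006e+6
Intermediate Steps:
v(q) = -3*q
X(B, h) = 1/(2*B)
H(G, u) = 587/28 (H(G, u) = -3*(-7) - 1/(2*14) = 21 - 1/(2*14) = 21 - 1*1/28 = 21 - 1/28 = 587/28)
K = -1700643
K + H(1347, -791) = -1700643 + 587/28 = -47617417/28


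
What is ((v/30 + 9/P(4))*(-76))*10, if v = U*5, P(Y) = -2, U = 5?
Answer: 8360/3 ≈ 2786.7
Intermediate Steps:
v = 25 (v = 5*5 = 25)
((v/30 + 9/P(4))*(-76))*10 = ((25/30 + 9/(-2))*(-76))*10 = ((25*(1/30) + 9*(-½))*(-76))*10 = ((⅚ - 9/2)*(-76))*10 = -11/3*(-76)*10 = (836/3)*10 = 8360/3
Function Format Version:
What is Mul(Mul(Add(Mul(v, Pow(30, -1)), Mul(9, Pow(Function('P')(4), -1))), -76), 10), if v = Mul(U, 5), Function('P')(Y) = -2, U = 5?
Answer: Rational(8360, 3) ≈ 2786.7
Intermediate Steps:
v = 25 (v = Mul(5, 5) = 25)
Mul(Mul(Add(Mul(v, Pow(30, -1)), Mul(9, Pow(Function('P')(4), -1))), -76), 10) = Mul(Mul(Add(Mul(25, Pow(30, -1)), Mul(9, Pow(-2, -1))), -76), 10) = Mul(Mul(Add(Mul(25, Rational(1, 30)), Mul(9, Rational(-1, 2))), -76), 10) = Mul(Mul(Add(Rational(5, 6), Rational(-9, 2)), -76), 10) = Mul(Mul(Rational(-11, 3), -76), 10) = Mul(Rational(836, 3), 10) = Rational(8360, 3)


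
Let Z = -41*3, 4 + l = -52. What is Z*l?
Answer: 6888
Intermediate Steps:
l = -56 (l = -4 - 52 = -56)
Z = -123
Z*l = -123*(-56) = 6888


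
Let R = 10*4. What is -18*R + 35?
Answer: -685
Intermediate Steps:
R = 40
-18*R + 35 = -18*40 + 35 = -720 + 35 = -685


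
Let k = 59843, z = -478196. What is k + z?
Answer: -418353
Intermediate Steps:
k + z = 59843 - 478196 = -418353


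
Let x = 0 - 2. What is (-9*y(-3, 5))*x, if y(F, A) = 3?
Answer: 54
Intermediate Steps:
x = -2
(-9*y(-3, 5))*x = -9*3*(-2) = -27*(-2) = 54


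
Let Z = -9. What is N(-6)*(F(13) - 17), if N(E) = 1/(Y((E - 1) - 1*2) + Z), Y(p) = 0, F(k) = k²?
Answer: -152/9 ≈ -16.889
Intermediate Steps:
N(E) = -⅑ (N(E) = 1/(0 - 9) = 1/(-9) = -⅑)
N(-6)*(F(13) - 17) = -(13² - 17)/9 = -(169 - 17)/9 = -⅑*152 = -152/9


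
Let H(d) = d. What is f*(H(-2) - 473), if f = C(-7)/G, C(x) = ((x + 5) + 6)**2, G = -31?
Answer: 7600/31 ≈ 245.16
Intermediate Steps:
C(x) = (11 + x)**2 (C(x) = ((5 + x) + 6)**2 = (11 + x)**2)
f = -16/31 (f = (11 - 7)**2/(-31) = 4**2*(-1/31) = 16*(-1/31) = -16/31 ≈ -0.51613)
f*(H(-2) - 473) = -16*(-2 - 473)/31 = -16/31*(-475) = 7600/31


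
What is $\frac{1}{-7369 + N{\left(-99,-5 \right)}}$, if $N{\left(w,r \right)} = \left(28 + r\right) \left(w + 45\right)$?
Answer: $- \frac{1}{8611} \approx -0.00011613$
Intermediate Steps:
$N{\left(w,r \right)} = \left(28 + r\right) \left(45 + w\right)$
$\frac{1}{-7369 + N{\left(-99,-5 \right)}} = \frac{1}{-7369 + \left(1260 + 28 \left(-99\right) + 45 \left(-5\right) - -495\right)} = \frac{1}{-7369 + \left(1260 - 2772 - 225 + 495\right)} = \frac{1}{-7369 - 1242} = \frac{1}{-8611} = - \frac{1}{8611}$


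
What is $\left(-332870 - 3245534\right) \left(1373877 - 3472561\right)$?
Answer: $7509939220336$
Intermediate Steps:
$\left(-332870 - 3245534\right) \left(1373877 - 3472561\right) = \left(-3578404\right) \left(-2098684\right) = 7509939220336$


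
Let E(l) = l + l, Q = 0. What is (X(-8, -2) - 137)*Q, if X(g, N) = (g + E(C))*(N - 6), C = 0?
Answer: 0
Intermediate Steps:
E(l) = 2*l
X(g, N) = g*(-6 + N) (X(g, N) = (g + 2*0)*(N - 6) = (g + 0)*(-6 + N) = g*(-6 + N))
(X(-8, -2) - 137)*Q = (-8*(-6 - 2) - 137)*0 = (-8*(-8) - 137)*0 = (64 - 137)*0 = -73*0 = 0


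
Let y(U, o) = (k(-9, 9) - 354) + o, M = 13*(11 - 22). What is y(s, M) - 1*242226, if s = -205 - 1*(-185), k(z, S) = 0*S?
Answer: -242723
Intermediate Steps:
k(z, S) = 0
s = -20 (s = -205 + 185 = -20)
M = -143 (M = 13*(-11) = -143)
y(U, o) = -354 + o (y(U, o) = (0 - 354) + o = -354 + o)
y(s, M) - 1*242226 = (-354 - 143) - 1*242226 = -497 - 242226 = -242723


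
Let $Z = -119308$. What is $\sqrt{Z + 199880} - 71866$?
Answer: $-71866 + 2 \sqrt{20143} \approx -71582.0$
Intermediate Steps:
$\sqrt{Z + 199880} - 71866 = \sqrt{-119308 + 199880} - 71866 = \sqrt{80572} - 71866 = 2 \sqrt{20143} - 71866 = -71866 + 2 \sqrt{20143}$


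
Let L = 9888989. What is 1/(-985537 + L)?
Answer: 1/8903452 ≈ 1.1232e-7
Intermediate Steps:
1/(-985537 + L) = 1/(-985537 + 9888989) = 1/8903452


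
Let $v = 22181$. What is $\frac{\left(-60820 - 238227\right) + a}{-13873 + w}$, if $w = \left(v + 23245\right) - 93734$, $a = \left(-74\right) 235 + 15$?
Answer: $\frac{35158}{6909} \approx 5.0887$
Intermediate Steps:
$a = -17375$ ($a = -17390 + 15 = -17375$)
$w = -48308$ ($w = \left(22181 + 23245\right) - 93734 = 45426 - 93734 = -48308$)
$\frac{\left(-60820 - 238227\right) + a}{-13873 + w} = \frac{\left(-60820 - 238227\right) - 17375}{-13873 - 48308} = \frac{\left(-60820 - 238227\right) - 17375}{-62181} = \left(-299047 - 17375\right) \left(- \frac{1}{62181}\right) = \left(-316422\right) \left(- \frac{1}{62181}\right) = \frac{35158}{6909}$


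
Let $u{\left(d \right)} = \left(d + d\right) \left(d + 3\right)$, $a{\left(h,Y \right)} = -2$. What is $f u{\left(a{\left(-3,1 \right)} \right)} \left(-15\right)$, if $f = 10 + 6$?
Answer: $960$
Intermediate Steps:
$u{\left(d \right)} = 2 d \left(3 + d\right)$
$f = 16$
$f u{\left(a{\left(-3,1 \right)} \right)} \left(-15\right) = 16 \cdot 2 \left(-2\right) \left(3 - 2\right) \left(-15\right) = 16 \cdot 2 \left(-2\right) 1 \left(-15\right) = 16 \left(-4\right) \left(-15\right) = \left(-64\right) \left(-15\right) = 960$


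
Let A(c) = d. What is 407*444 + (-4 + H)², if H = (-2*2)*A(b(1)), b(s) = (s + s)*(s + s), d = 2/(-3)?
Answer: 1626388/9 ≈ 1.8071e+5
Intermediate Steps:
d = -⅔ (d = 2*(-⅓) = -⅔ ≈ -0.66667)
b(s) = 4*s² (b(s) = (2*s)*(2*s) = 4*s²)
A(c) = -⅔
H = 8/3 (H = -2*2*(-⅔) = -4*(-⅔) = 8/3 ≈ 2.6667)
407*444 + (-4 + H)² = 407*444 + (-4 + 8/3)² = 180708 + (-4/3)² = 180708 + 16/9 = 1626388/9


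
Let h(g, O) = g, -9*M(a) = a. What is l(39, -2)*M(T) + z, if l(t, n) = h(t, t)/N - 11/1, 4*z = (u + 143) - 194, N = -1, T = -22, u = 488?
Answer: -467/36 ≈ -12.972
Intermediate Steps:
M(a) = -a/9
z = 437/4 (z = ((488 + 143) - 194)/4 = (631 - 194)/4 = (¼)*437 = 437/4 ≈ 109.25)
l(t, n) = -11 - t (l(t, n) = t/(-1) - 11/1 = t*(-1) - 11*1 = -t - 11 = -11 - t)
l(39, -2)*M(T) + z = (-11 - 1*39)*(-⅑*(-22)) + 437/4 = (-11 - 39)*(22/9) + 437/4 = -50*22/9 + 437/4 = -1100/9 + 437/4 = -467/36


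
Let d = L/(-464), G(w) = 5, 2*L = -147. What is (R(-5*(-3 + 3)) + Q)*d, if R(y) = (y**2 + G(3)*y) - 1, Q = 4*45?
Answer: 26313/928 ≈ 28.355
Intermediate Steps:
L = -147/2 (L = (1/2)*(-147) = -147/2 ≈ -73.500)
Q = 180
R(y) = -1 + y**2 + 5*y (R(y) = (y**2 + 5*y) - 1 = -1 + y**2 + 5*y)
d = 147/928 (d = -147/2/(-464) = -147/2*(-1/464) = 147/928 ≈ 0.15841)
(R(-5*(-3 + 3)) + Q)*d = ((-1 + (-5*(-3 + 3))**2 + 5*(-5*(-3 + 3))) + 180)*(147/928) = ((-1 + (-5*0)**2 + 5*(-5*0)) + 180)*(147/928) = ((-1 + 0**2 + 5*0) + 180)*(147/928) = ((-1 + 0 + 0) + 180)*(147/928) = (-1 + 180)*(147/928) = 179*(147/928) = 26313/928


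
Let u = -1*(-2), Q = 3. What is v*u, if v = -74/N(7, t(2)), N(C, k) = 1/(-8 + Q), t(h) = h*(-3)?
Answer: 740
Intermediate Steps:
u = 2
t(h) = -3*h
N(C, k) = -⅕ (N(C, k) = 1/(-8 + 3) = 1/(-5) = -⅕)
v = 370 (v = -74/(-⅕) = -74*(-5) = 370)
v*u = 370*2 = 740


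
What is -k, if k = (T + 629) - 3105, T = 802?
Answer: 1674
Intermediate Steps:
k = -1674 (k = (802 + 629) - 3105 = 1431 - 3105 = -1674)
-k = -1*(-1674) = 1674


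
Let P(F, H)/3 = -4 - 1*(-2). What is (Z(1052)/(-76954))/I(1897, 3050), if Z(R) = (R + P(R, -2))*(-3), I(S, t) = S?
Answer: 1569/72990869 ≈ 2.1496e-5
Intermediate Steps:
P(F, H) = -6 (P(F, H) = 3*(-4 - 1*(-2)) = 3*(-4 + 2) = 3*(-2) = -6)
Z(R) = 18 - 3*R (Z(R) = (R - 6)*(-3) = (-6 + R)*(-3) = 18 - 3*R)
(Z(1052)/(-76954))/I(1897, 3050) = ((18 - 3*1052)/(-76954))/1897 = ((18 - 3156)*(-1/76954))*(1/1897) = -3138*(-1/76954)*(1/1897) = (1569/38477)*(1/1897) = 1569/72990869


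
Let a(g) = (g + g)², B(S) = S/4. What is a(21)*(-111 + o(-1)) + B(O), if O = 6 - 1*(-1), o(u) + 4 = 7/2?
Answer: -786737/4 ≈ -1.9668e+5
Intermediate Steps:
o(u) = -½ (o(u) = -4 + 7/2 = -½)
O = 7 (O = 6 + 1 = 7)
B(S) = S/4 (B(S) = S*(¼) = S/4)
a(g) = 4*g² (a(g) = (2*g)² = 4*g²)
a(21)*(-111 + o(-1)) + B(O) = (4*21²)*(-111 - ½) + (¼)*7 = (4*441)*(-223/2) + 7/4 = 1764*(-223/2) + 7/4 = -196686 + 7/4 = -786737/4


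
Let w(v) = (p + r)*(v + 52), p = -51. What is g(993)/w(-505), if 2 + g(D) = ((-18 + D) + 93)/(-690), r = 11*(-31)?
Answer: -17/850885 ≈ -1.9979e-5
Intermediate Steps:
r = -341
g(D) = -97/46 - D/690 (g(D) = -2 + ((-18 + D) + 93)/(-690) = -2 + (75 + D)*(-1/690) = -2 + (-5/46 - D/690) = -97/46 - D/690)
w(v) = -20384 - 392*v (w(v) = (-51 - 341)*(v + 52) = -392*(52 + v) = -20384 - 392*v)
g(993)/w(-505) = (-97/46 - 1/690*993)/(-20384 - 392*(-505)) = (-97/46 - 331/230)/(-20384 + 197960) = -408/115/177576 = -408/115*1/177576 = -17/850885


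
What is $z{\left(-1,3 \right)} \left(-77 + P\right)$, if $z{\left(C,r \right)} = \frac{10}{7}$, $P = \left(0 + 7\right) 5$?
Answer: $-60$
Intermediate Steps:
$P = 35$ ($P = 7 \cdot 5 = 35$)
$z{\left(C,r \right)} = \frac{10}{7}$ ($z{\left(C,r \right)} = 10 \cdot \frac{1}{7} = \frac{10}{7}$)
$z{\left(-1,3 \right)} \left(-77 + P\right) = \frac{10 \left(-77 + 35\right)}{7} = \frac{10}{7} \left(-42\right) = -60$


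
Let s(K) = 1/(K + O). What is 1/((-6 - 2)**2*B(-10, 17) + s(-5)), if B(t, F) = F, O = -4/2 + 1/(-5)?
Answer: 36/39163 ≈ 0.00091923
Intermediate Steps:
O = -11/5 (O = -4*1/2 + 1*(-1/5) = -2 - 1/5 = -11/5 ≈ -2.2000)
s(K) = 1/(-11/5 + K) (s(K) = 1/(K - 11/5) = 1/(-11/5 + K))
1/((-6 - 2)**2*B(-10, 17) + s(-5)) = 1/((-6 - 2)**2*17 + 5/(-11 + 5*(-5))) = 1/((-8)**2*17 + 5/(-11 - 25)) = 1/(64*17 + 5/(-36)) = 1/(1088 + 5*(-1/36)) = 1/(1088 - 5/36) = 1/(39163/36) = 36/39163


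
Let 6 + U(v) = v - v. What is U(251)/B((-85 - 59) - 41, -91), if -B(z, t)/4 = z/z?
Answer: 3/2 ≈ 1.5000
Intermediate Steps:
U(v) = -6 (U(v) = -6 + (v - v) = -6 + 0 = -6)
B(z, t) = -4 (B(z, t) = -4*z/z = -4*1 = -4)
U(251)/B((-85 - 59) - 41, -91) = -6/(-4) = -6*(-¼) = 3/2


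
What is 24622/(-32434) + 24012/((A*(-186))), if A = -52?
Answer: 22527551/13070902 ≈ 1.7235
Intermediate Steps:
24622/(-32434) + 24012/((A*(-186))) = 24622/(-32434) + 24012/((-52*(-186))) = 24622*(-1/32434) + 24012/9672 = -12311/16217 + 24012*(1/9672) = -12311/16217 + 2001/806 = 22527551/13070902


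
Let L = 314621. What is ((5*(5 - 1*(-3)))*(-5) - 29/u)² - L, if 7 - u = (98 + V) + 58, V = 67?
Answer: -12815222135/46656 ≈ -2.7467e+5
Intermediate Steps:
u = -216 (u = 7 - ((98 + 67) + 58) = 7 - (165 + 58) = 7 - 1*223 = 7 - 223 = -216)
((5*(5 - 1*(-3)))*(-5) - 29/u)² - L = ((5*(5 - 1*(-3)))*(-5) - 29/(-216))² - 1*314621 = ((5*(5 + 3))*(-5) - 29*(-1/216))² - 314621 = ((5*8)*(-5) + 29/216)² - 314621 = (40*(-5) + 29/216)² - 314621 = (-200 + 29/216)² - 314621 = (-43171/216)² - 314621 = 1863735241/46656 - 314621 = -12815222135/46656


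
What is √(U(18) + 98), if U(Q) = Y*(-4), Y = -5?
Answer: √118 ≈ 10.863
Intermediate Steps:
U(Q) = 20 (U(Q) = -5*(-4) = 20)
√(U(18) + 98) = √(20 + 98) = √118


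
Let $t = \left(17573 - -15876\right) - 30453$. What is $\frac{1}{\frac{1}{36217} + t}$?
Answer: $\frac{36217}{108506133} \approx 0.00033378$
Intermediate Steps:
$t = 2996$ ($t = \left(17573 + 15876\right) - 30453 = 33449 - 30453 = 2996$)
$\frac{1}{\frac{1}{36217} + t} = \frac{1}{\frac{1}{36217} + 2996} = \frac{1}{\frac{108506133}{36217}} = \frac{36217}{108506133}$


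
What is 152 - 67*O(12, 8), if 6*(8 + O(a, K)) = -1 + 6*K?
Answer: 979/6 ≈ 163.17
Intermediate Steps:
O(a, K) = -49/6 + K (O(a, K) = -8 + (-1 + 6*K)/6 = -8 + (-⅙ + K) = -49/6 + K)
152 - 67*O(12, 8) = 152 - 67*(-49/6 + 8) = 152 - 67*(-⅙) = 152 + 67/6 = 979/6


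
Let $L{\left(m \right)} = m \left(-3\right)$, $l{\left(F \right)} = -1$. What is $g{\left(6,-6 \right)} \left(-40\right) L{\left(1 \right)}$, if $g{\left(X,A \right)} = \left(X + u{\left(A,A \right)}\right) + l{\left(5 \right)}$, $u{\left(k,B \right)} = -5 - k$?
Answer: $720$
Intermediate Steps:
$L{\left(m \right)} = - 3 m$
$g{\left(X,A \right)} = -6 + X - A$ ($g{\left(X,A \right)} = \left(X - \left(5 + A\right)\right) - 1 = \left(-5 + X - A\right) - 1 = -6 + X - A$)
$g{\left(6,-6 \right)} \left(-40\right) L{\left(1 \right)} = \left(-6 + 6 - -6\right) \left(-40\right) \left(\left(-3\right) 1\right) = \left(-6 + 6 + 6\right) \left(-40\right) \left(-3\right) = 6 \left(-40\right) \left(-3\right) = \left(-240\right) \left(-3\right) = 720$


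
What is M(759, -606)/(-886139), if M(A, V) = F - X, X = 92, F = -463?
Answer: 555/886139 ≈ 0.00062631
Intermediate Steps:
M(A, V) = -555 (M(A, V) = -463 - 1*92 = -463 - 92 = -555)
M(759, -606)/(-886139) = -555/(-886139) = -555*(-1/886139) = 555/886139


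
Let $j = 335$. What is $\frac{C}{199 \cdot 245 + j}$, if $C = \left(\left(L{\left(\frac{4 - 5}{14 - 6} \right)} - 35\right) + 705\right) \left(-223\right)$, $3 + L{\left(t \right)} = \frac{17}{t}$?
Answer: $- \frac{118413}{49090} \approx -2.4122$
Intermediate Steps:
$L{\left(t \right)} = -3 + \frac{17}{t}$
$C = -118413$ ($C = \left(\left(\left(-3 + \frac{17}{\left(4 - 5\right) \frac{1}{14 - 6}}\right) - 35\right) + 705\right) \left(-223\right) = \left(\left(\left(-3 + \frac{17}{\left(-1\right) \frac{1}{8}}\right) - 35\right) + 705\right) \left(-223\right) = \left(\left(\left(-3 + \frac{17}{- \frac{1}{8}}\right) - 35\right) + 705\right) \left(-223\right) = \left(\left(\left(-3 + 17 \left(-8\right)\right) - 35\right) + 705\right) \left(-223\right) = \left(\left(\left(-3 - 136\right) - 35\right) + 705\right) \left(-223\right) = \left(\left(-139 - 35\right) + 705\right) \left(-223\right) = \left(-174 + 705\right) \left(-223\right) = 531 \left(-223\right) = -118413$)
$\frac{C}{199 \cdot 245 + j} = - \frac{118413}{199 \cdot 245 + 335} = - \frac{118413}{48755 + 335} = - \frac{118413}{49090}$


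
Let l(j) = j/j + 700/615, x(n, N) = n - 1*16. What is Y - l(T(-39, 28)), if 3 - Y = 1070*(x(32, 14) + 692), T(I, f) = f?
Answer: -93179774/123 ≈ -7.5756e+5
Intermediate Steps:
x(n, N) = -16 + n (x(n, N) = n - 16 = -16 + n)
l(j) = 263/123 (l(j) = 1 + 700*(1/615) = 1 + 140/123 = 263/123)
Y = -757557 (Y = 3 - 1070*((-16 + 32) + 692) = 3 - 1070*(16 + 692) = 3 - 1070*708 = 3 - 1*757560 = 3 - 757560 = -757557)
Y - l(T(-39, 28)) = -757557 - 1*263/123 = -757557 - 263/123 = -93179774/123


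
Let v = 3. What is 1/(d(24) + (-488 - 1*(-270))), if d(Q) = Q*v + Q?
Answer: -1/122 ≈ -0.0081967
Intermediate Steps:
d(Q) = 4*Q (d(Q) = Q*3 + Q = 3*Q + Q = 4*Q)
1/(d(24) + (-488 - 1*(-270))) = 1/(4*24 + (-488 - 1*(-270))) = 1/(96 + (-488 + 270)) = 1/(96 - 218) = 1/(-122) = -1/122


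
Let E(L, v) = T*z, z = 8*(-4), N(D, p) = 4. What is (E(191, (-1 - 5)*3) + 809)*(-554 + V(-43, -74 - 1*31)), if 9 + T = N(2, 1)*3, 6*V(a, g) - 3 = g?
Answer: -407123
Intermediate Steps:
V(a, g) = ½ + g/6
T = 3 (T = -9 + 4*3 = -9 + 12 = 3)
z = -32
E(L, v) = -96 (E(L, v) = 3*(-32) = -96)
(E(191, (-1 - 5)*3) + 809)*(-554 + V(-43, -74 - 1*31)) = (-96 + 809)*(-554 + (½ + (-74 - 1*31)/6)) = 713*(-554 + (½ + (-74 - 31)/6)) = 713*(-554 + (½ + (⅙)*(-105))) = 713*(-554 + (½ - 35/2)) = 713*(-554 - 17) = 713*(-571) = -407123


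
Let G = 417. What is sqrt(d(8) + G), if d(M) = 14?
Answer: sqrt(431) ≈ 20.761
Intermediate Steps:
sqrt(d(8) + G) = sqrt(14 + 417) = sqrt(431)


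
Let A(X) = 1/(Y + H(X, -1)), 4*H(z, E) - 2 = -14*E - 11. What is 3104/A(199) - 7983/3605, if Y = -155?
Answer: -1720458183/3605 ≈ -4.7724e+5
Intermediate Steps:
H(z, E) = -9/4 - 7*E/2 (H(z, E) = ½ + (-14*E - 11)/4 = ½ + (-11 - 14*E)/4 = ½ + (-11/4 - 7*E/2) = -9/4 - 7*E/2)
A(X) = -4/615 (A(X) = 1/(-155 + (-9/4 - 7/2*(-1))) = 1/(-155 + (-9/4 + 7/2)) = 1/(-155 + 5/4) = 1/(-615/4) = -4/615)
3104/A(199) - 7983/3605 = 3104/(-4/615) - 7983/3605 = 3104*(-615/4) - 7983*1/3605 = -477240 - 7983/3605 = -1720458183/3605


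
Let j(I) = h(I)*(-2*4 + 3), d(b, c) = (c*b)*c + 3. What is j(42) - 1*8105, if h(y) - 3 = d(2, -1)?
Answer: -8145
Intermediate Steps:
d(b, c) = 3 + b*c² (d(b, c) = (b*c)*c + 3 = b*c² + 3 = 3 + b*c²)
h(y) = 8 (h(y) = 3 + (3 + 2*(-1)²) = 3 + (3 + 2*1) = 3 + (3 + 2) = 3 + 5 = 8)
j(I) = -40 (j(I) = 8*(-2*4 + 3) = 8*(-8 + 3) = 8*(-5) = -40)
j(42) - 1*8105 = -40 - 1*8105 = -40 - 8105 = -8145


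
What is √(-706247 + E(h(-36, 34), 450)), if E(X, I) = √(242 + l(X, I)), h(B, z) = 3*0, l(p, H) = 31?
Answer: √(-706247 + √273) ≈ 840.38*I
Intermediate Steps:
h(B, z) = 0
E(X, I) = √273 (E(X, I) = √(242 + 31) = √273)
√(-706247 + E(h(-36, 34), 450)) = √(-706247 + √273)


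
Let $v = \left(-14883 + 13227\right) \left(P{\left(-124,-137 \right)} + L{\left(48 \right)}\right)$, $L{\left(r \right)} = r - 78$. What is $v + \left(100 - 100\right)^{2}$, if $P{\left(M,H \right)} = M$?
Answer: $255024$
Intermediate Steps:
$L{\left(r \right)} = -78 + r$
$v = 255024$ ($v = \left(-14883 + 13227\right) \left(-124 + \left(-78 + 48\right)\right) = - 1656 \left(-124 - 30\right) = \left(-1656\right) \left(-154\right) = 255024$)
$v + \left(100 - 100\right)^{2} = 255024 + \left(100 - 100\right)^{2} = 255024 + 0^{2} = 255024 + 0 = 255024$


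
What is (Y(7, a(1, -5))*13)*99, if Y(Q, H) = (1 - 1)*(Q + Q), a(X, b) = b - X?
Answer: 0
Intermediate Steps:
Y(Q, H) = 0 (Y(Q, H) = 0*(2*Q) = 0)
(Y(7, a(1, -5))*13)*99 = (0*13)*99 = 0*99 = 0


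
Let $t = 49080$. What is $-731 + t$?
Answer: $48349$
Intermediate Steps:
$-731 + t = -731 + 49080 = 48349$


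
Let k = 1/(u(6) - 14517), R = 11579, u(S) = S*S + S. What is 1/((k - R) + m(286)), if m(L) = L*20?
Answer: -14475/84809026 ≈ -0.00017068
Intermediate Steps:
u(S) = S + S² (u(S) = S² + S = S + S²)
k = -1/14475 (k = 1/(6*(1 + 6) - 14517) = 1/(6*7 - 14517) = 1/(42 - 14517) = 1/(-14475) = -1/14475 ≈ -6.9085e-5)
m(L) = 20*L
1/((k - R) + m(286)) = 1/((-1/14475 - 1*11579) + 20*286) = 1/((-1/14475 - 11579) + 5720) = 1/(-167606026/14475 + 5720) = 1/(-84809026/14475) = -14475/84809026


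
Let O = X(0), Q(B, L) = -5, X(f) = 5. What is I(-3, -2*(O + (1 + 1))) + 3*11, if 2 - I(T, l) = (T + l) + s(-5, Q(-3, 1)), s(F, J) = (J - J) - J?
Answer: 47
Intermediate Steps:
O = 5
s(F, J) = -J (s(F, J) = 0 - J = -J)
I(T, l) = -3 - T - l (I(T, l) = 2 - ((T + l) - 1*(-5)) = 2 - ((T + l) + 5) = 2 - (5 + T + l) = 2 + (-5 - T - l) = -3 - T - l)
I(-3, -2*(O + (1 + 1))) + 3*11 = (-3 - 1*(-3) - (-2)*(5 + (1 + 1))) + 3*11 = (-3 + 3 - (-2)*(5 + 2)) + 33 = (-3 + 3 - (-2)*7) + 33 = (-3 + 3 - 1*(-14)) + 33 = (-3 + 3 + 14) + 33 = 14 + 33 = 47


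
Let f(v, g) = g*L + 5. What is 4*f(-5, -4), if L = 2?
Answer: -12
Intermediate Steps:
f(v, g) = 5 + 2*g (f(v, g) = g*2 + 5 = 2*g + 5 = 5 + 2*g)
4*f(-5, -4) = 4*(5 + 2*(-4)) = 4*(5 - 8) = 4*(-3) = -12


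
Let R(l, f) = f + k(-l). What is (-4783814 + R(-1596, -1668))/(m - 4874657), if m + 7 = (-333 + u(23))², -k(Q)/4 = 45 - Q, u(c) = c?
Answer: 20081/20078 ≈ 1.0001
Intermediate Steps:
k(Q) = -180 + 4*Q (k(Q) = -4*(45 - Q) = -180 + 4*Q)
m = 96093 (m = -7 + (-333 + 23)² = -7 + (-310)² = -7 + 96100 = 96093)
R(l, f) = -180 + f - 4*l (R(l, f) = f + (-180 + 4*(-l)) = f + (-180 - 4*l) = -180 + f - 4*l)
(-4783814 + R(-1596, -1668))/(m - 4874657) = (-4783814 + (-180 - 1668 - 4*(-1596)))/(96093 - 4874657) = (-4783814 + (-180 - 1668 + 6384))/(-4778564) = (-4783814 + 4536)*(-1/4778564) = -4779278*(-1/4778564) = 20081/20078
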